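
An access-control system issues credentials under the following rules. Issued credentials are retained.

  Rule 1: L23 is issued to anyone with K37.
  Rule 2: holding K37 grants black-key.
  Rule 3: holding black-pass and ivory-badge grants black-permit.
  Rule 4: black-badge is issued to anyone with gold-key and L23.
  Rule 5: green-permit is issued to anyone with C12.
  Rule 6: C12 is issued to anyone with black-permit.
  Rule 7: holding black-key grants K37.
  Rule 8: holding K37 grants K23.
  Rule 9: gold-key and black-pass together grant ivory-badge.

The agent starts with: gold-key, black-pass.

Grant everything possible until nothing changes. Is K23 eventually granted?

No

K23 would need K37 (Rule 8), but K37 is never granted.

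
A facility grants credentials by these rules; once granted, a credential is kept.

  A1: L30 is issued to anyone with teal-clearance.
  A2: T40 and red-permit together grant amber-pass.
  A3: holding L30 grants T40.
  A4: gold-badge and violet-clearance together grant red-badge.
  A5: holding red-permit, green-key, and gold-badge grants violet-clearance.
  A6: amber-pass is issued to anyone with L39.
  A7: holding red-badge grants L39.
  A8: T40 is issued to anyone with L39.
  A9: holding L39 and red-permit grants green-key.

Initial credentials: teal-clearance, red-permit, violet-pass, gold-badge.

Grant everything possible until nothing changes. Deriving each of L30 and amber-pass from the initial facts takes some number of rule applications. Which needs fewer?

L30

L30: Holding teal-clearance grants L30 (A1). [1 rule application]
amber-pass: Holding teal-clearance grants L30 (A1). Holding L30 grants T40 (A3). Holding T40 and red-permit grants amber-pass (A2). [3 rule applications]
L30 needs fewer.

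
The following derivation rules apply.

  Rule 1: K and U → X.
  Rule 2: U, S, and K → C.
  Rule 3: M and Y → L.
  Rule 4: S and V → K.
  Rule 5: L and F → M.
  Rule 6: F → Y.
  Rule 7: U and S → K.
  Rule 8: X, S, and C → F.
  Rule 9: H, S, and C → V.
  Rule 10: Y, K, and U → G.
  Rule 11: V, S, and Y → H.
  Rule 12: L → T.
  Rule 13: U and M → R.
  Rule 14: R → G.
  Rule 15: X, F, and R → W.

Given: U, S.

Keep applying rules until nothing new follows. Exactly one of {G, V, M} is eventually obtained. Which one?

U and S hold, so K follows (Rule 7).
From U, S, and K, Rule 2 gives C.
From K and U, Rule 1 gives X.
X, S, and C hold, so F follows (Rule 8).
From F, Rule 6 gives Y.
From Y, K, and U, Rule 10 gives G.
M would need L and F (Rule 5), but L is never established. V would need H, S, and C (Rule 9), but H is never established.

G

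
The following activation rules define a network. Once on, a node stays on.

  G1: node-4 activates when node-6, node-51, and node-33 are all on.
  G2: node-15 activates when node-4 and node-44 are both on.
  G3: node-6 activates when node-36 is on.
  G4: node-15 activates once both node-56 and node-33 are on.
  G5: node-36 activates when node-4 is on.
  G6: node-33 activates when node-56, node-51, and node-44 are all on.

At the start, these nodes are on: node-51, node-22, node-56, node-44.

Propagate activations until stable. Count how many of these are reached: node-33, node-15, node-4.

G6: node-56, node-51, and node-44 on → node-33 on.
G4: node-56 and node-33 on → node-15 on.
node-33: reached.
node-15: reached.
node-4 would need node-6, node-51, and node-33 (G1), but node-6 never turns on.
Reached: node-33 and node-15 — 2 of the 3.

2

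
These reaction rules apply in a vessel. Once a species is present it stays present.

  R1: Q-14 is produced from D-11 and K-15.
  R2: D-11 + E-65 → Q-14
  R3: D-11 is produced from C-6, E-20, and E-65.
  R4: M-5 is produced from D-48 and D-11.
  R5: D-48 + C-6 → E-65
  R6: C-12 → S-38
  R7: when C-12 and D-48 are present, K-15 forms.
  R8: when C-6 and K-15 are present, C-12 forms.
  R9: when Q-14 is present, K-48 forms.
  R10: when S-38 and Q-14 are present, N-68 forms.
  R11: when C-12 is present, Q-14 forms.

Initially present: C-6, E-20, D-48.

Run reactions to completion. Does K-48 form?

Yes

D-48 and C-6 present → E-65 forms (R5).
C-6, E-20, and E-65 present → D-11 forms (R3).
D-11 and E-65 present → Q-14 forms (R2).
Q-14 present → K-48 forms (R9).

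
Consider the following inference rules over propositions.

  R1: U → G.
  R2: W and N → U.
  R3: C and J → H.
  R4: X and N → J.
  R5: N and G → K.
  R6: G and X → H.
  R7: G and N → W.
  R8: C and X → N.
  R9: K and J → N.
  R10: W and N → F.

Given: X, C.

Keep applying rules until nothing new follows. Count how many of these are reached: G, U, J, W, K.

From C and X, R8 gives N.
From X and N, R4 gives J.
G would need U (R1), but U is never established.
U would need W and N (R2), but W is never established.
J: reached.
W would need G and N (R7), but G is never established.
K would need N and G (R5), but G is never established.
Reached: J — 1 of the 5.

1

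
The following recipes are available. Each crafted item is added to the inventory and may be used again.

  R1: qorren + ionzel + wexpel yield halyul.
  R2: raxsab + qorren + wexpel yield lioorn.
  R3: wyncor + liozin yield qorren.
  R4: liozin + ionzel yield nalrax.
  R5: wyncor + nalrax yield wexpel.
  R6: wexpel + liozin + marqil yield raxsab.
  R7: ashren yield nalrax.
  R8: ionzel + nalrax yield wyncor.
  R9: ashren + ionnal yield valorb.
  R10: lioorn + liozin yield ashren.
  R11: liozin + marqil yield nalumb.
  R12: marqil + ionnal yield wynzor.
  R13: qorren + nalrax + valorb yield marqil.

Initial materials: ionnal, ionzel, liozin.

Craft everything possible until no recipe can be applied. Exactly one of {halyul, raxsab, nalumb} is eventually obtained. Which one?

liozin + ionzel → nalrax (R4).
Using R8, ionzel and nalrax make wyncor.
wyncor + liozin → qorren (R3).
wyncor + nalrax → wexpel (R5).
qorren + ionzel + wexpel → halyul (R1).
nalumb would need liozin and marqil (R11), but marqil is never obtained. raxsab would need wexpel, liozin, and marqil (R6), but marqil is never obtained.

halyul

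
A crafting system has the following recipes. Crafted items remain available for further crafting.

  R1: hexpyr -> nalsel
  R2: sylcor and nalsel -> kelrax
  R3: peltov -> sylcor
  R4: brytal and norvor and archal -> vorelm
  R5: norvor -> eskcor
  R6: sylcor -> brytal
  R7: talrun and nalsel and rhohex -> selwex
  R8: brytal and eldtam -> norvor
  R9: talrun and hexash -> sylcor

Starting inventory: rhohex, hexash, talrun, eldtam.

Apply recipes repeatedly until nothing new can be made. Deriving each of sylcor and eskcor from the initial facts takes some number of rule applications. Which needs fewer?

sylcor: talrun and hexash -> sylcor (R9). [1 rule application]
eskcor: talrun and hexash -> sylcor (R9). sylcor -> brytal (R6). Using R8, brytal and eldtam make norvor. norvor -> eskcor (R5). [4 rule applications]
sylcor needs fewer.

sylcor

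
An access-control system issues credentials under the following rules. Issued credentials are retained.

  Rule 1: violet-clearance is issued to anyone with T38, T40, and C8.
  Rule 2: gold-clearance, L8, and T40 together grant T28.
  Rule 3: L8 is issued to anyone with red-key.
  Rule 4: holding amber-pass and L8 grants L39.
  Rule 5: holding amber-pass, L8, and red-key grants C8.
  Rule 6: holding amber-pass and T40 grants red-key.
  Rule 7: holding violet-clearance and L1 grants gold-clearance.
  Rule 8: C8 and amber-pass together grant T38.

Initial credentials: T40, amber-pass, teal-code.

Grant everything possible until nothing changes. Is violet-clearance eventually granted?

Yes

Holding amber-pass and T40 grants red-key (Rule 6).
Holding red-key grants L8 (Rule 3).
Holding amber-pass, L8, and red-key grants C8 (Rule 5).
Holding C8 and amber-pass grants T38 (Rule 8).
Holding T38, T40, and C8 grants violet-clearance (Rule 1).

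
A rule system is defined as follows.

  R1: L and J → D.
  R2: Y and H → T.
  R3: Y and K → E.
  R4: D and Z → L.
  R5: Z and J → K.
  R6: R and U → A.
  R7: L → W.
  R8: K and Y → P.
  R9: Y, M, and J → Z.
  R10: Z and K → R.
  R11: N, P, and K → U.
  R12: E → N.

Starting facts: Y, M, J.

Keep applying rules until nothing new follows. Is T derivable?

T would need Y and H (R2), but H is never established.

No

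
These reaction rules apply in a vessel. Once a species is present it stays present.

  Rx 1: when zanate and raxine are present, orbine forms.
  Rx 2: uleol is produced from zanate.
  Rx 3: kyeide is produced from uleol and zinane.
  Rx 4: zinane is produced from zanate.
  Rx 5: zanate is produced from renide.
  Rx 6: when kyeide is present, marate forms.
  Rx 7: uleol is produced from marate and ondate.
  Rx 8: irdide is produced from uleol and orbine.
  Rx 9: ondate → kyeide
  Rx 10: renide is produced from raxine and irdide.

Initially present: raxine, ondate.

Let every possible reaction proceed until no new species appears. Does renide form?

renide would need raxine and irdide (Rx 10), but irdide never forms.

No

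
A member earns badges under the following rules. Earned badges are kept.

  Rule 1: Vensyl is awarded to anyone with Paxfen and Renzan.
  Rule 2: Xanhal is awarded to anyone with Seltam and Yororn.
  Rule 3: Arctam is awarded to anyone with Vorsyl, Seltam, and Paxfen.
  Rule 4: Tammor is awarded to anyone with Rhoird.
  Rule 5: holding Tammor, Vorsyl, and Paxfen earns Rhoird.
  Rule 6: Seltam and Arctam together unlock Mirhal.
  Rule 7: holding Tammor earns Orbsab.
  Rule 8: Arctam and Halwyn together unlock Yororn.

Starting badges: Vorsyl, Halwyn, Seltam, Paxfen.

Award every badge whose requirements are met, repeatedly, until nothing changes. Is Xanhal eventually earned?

Yes

With Vorsyl, Seltam, and Paxfen, Arctam is earned (Rule 3).
With Arctam and Halwyn, Yororn is earned (Rule 8).
With Seltam and Yororn, Xanhal is earned (Rule 2).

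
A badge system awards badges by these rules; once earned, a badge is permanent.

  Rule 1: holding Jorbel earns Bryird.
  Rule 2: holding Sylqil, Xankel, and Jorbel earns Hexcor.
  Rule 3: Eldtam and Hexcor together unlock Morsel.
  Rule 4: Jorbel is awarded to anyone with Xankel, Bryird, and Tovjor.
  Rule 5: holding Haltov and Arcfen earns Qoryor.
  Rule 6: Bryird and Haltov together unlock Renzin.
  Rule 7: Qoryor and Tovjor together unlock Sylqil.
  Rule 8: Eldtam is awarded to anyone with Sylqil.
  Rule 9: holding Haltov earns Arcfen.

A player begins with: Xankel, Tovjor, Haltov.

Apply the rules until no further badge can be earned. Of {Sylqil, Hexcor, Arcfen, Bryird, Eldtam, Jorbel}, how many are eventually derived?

3

With Haltov, Arcfen is earned (Rule 9).
With Haltov and Arcfen, Qoryor is earned (Rule 5).
With Qoryor and Tovjor, Sylqil is earned (Rule 7).
With Sylqil, Eldtam is earned (Rule 8).
Sylqil: reached.
Hexcor would need Sylqil, Xankel, and Jorbel (Rule 2), but Jorbel is never earned.
Arcfen: reached.
Bryird would need Jorbel (Rule 1), but Jorbel is never earned.
Eldtam: reached.
Jorbel would need Xankel, Bryird, and Tovjor (Rule 4), but Bryird is never earned.
Reached: Sylqil, Arcfen, and Eldtam — 3 of the 6.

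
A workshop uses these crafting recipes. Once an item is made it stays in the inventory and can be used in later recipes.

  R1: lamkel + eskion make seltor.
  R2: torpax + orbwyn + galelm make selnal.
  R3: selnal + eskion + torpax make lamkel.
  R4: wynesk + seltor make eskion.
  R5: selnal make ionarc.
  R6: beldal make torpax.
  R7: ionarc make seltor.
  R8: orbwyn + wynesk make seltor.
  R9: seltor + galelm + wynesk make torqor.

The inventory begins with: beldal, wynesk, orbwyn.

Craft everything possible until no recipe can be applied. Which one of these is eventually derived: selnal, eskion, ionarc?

orbwyn + wynesk → seltor (R8).
wynesk + seltor → eskion (R4).
selnal would need torpax, orbwyn, and galelm (R2), but galelm is never obtained. ionarc would need selnal (R5), but selnal is never obtained.

eskion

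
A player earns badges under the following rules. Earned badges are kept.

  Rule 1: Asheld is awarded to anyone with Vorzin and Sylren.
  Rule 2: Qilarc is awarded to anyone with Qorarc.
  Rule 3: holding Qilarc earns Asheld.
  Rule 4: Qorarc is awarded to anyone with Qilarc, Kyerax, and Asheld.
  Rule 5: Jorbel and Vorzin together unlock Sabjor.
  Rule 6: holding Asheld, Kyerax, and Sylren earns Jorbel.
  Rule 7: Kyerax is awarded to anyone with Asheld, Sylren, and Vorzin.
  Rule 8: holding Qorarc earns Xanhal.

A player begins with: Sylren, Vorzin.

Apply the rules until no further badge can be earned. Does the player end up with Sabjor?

With Vorzin and Sylren, Asheld is earned (Rule 1).
With Asheld, Sylren, and Vorzin, Kyerax is earned (Rule 7).
With Asheld, Kyerax, and Sylren, Jorbel is earned (Rule 6).
With Jorbel and Vorzin, Sabjor is earned (Rule 5).

Yes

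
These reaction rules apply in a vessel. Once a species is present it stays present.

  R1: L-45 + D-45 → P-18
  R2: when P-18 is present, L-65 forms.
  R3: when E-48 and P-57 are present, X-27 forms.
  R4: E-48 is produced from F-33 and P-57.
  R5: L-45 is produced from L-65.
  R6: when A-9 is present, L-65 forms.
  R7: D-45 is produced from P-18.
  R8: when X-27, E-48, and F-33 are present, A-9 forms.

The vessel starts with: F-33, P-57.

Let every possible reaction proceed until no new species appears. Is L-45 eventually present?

Yes

F-33 and P-57 present → E-48 forms (R4).
E-48 and P-57 present → X-27 forms (R3).
X-27, E-48, and F-33 present → A-9 forms (R8).
A-9 present → L-65 forms (R6).
L-65 present → L-45 forms (R5).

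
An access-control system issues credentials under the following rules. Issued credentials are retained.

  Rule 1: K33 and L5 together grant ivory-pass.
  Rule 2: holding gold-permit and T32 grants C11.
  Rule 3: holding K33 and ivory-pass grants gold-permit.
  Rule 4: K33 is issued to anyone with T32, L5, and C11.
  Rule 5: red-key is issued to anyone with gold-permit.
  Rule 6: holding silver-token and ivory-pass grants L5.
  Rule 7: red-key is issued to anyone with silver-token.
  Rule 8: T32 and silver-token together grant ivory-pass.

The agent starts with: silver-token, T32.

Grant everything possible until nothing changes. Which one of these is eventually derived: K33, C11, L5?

Holding T32 and silver-token grants ivory-pass (Rule 8).
Holding silver-token and ivory-pass grants L5 (Rule 6).
C11 would need gold-permit and T32 (Rule 2), but gold-permit is never granted. K33 would need T32, L5, and C11 (Rule 4), but C11 is never granted.

L5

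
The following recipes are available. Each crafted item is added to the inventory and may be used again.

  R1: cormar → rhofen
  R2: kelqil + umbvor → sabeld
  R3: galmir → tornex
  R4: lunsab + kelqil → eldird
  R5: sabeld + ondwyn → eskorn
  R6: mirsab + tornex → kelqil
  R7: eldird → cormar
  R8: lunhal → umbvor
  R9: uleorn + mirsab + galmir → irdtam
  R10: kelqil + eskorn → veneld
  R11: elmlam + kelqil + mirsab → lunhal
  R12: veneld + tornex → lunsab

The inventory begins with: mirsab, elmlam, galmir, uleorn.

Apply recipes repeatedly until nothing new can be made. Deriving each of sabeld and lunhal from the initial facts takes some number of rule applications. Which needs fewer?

lunhal

lunhal: Using R3, galmir makes tornex. Using R6, mirsab and tornex make kelqil. Using R11, elmlam, kelqil, and mirsab make lunhal. [3 rule applications]
sabeld: Using R3, galmir makes tornex. mirsab + tornex → kelqil (R6). Using R11, elmlam, kelqil, and mirsab make lunhal. lunhal → umbvor (R8). Using R2, kelqil and umbvor make sabeld. [5 rule applications]
lunhal needs fewer.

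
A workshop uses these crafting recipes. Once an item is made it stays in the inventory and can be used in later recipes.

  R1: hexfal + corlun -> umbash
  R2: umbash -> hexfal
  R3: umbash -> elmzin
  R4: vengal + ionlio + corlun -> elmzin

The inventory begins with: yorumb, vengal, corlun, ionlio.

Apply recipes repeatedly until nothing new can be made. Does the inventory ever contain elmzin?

Using R4, vengal, ionlio, and corlun make elmzin.

Yes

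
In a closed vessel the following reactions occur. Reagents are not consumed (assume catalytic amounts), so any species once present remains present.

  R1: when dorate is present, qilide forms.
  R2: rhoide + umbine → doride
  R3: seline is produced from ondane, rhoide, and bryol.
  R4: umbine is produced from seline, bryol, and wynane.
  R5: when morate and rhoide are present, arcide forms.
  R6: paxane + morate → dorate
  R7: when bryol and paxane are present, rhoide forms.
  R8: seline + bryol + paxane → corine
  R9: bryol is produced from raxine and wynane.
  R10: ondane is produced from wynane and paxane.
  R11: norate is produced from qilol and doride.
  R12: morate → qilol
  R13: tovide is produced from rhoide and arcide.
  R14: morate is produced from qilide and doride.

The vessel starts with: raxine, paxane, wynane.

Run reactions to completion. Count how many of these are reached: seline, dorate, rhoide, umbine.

3

raxine and wynane present → bryol forms (R9).
wynane and paxane present → ondane forms (R10).
bryol and paxane present → rhoide forms (R7).
ondane, rhoide, and bryol present → seline forms (R3).
seline, bryol, and wynane present → umbine forms (R4).
seline: reached.
dorate would need paxane and morate (R6), but morate never forms.
rhoide: reached.
umbine: reached.
Reached: seline, rhoide, and umbine — 3 of the 4.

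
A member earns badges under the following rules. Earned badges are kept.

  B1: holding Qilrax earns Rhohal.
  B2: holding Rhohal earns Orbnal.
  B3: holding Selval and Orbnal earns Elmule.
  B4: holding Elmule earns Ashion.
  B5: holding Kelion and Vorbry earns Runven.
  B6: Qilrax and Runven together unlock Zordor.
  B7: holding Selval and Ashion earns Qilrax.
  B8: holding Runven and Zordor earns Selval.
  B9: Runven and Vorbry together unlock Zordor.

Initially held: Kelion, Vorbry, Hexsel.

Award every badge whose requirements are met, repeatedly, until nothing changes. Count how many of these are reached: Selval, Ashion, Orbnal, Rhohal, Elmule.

1

With Kelion and Vorbry, Runven is earned (B5).
With Runven and Vorbry, Zordor is earned (B9).
With Runven and Zordor, Selval is earned (B8).
Selval: reached.
Ashion would need Elmule (B4), but Elmule is never earned.
Orbnal would need Rhohal (B2), but Rhohal is never earned.
Rhohal would need Qilrax (B1), but Qilrax is never earned.
Elmule would need Selval and Orbnal (B3), but Orbnal is never earned.
Reached: Selval — 1 of the 5.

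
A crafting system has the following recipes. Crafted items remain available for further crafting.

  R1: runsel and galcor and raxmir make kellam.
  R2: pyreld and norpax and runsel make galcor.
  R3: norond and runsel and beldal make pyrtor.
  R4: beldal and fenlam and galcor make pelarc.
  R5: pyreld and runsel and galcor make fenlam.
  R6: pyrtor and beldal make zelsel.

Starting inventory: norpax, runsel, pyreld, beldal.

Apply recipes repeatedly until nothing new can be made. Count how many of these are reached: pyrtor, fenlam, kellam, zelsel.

1

Using R2, pyreld, norpax, and runsel make galcor.
Using R5, pyreld, runsel, and galcor make fenlam.
pyrtor would need norond, runsel, and beldal (R3), but norond is never obtained.
fenlam: reached.
kellam would need runsel, galcor, and raxmir (R1), but raxmir is never obtained.
zelsel would need pyrtor and beldal (R6), but pyrtor is never obtained.
Reached: fenlam — 1 of the 4.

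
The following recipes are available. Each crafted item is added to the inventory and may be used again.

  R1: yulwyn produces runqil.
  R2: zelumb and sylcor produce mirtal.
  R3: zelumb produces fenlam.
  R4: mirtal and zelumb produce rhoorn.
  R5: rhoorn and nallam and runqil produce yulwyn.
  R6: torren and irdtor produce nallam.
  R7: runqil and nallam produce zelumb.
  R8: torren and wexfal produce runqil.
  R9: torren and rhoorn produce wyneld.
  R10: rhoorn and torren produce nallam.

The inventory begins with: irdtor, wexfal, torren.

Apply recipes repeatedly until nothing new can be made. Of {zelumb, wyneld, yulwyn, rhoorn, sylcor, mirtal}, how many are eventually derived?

torren and irdtor → nallam (R6).
Using R8, torren and wexfal make runqil.
runqil and nallam → zelumb (R7).
zelumb: reached.
wyneld would need torren and rhoorn (R9), but rhoorn is never obtained.
yulwyn would need rhoorn, nallam, and runqil (R5), but rhoorn is never obtained.
rhoorn would need mirtal and zelumb (R4), but mirtal is never obtained.
No rule produces sylcor, and it is not given.
mirtal would need zelumb and sylcor (R2), but sylcor is never obtained.
Reached: zelumb — 1 of the 6.

1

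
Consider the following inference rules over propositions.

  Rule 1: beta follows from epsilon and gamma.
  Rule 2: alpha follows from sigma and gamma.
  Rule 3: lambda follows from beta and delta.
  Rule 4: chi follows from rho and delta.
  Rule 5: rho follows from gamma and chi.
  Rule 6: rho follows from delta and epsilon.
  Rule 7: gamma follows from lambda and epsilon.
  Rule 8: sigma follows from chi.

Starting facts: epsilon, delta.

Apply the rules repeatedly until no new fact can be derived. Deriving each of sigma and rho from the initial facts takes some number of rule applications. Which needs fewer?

rho

rho: delta and epsilon hold, so rho follows (Rule 6). [1 rule application]
sigma: delta and epsilon hold, so rho follows (Rule 6). rho and delta hold, so chi follows (Rule 4). From chi, Rule 8 gives sigma. [3 rule applications]
rho needs fewer.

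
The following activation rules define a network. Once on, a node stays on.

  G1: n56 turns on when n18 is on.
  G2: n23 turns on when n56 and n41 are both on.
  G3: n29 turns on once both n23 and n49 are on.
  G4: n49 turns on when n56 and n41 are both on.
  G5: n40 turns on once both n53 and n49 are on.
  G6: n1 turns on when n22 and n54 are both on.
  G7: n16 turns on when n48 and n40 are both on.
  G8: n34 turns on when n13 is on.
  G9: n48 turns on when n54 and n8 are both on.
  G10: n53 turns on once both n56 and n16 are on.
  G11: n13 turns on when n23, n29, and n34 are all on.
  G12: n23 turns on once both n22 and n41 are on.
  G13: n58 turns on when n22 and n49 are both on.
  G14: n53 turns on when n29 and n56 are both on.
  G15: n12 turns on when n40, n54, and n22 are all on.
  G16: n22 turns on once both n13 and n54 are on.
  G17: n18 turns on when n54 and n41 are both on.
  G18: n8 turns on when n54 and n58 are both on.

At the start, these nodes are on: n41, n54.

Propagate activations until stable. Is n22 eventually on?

No

n22 would need n13 and n54 (G16), but n13 never turns on.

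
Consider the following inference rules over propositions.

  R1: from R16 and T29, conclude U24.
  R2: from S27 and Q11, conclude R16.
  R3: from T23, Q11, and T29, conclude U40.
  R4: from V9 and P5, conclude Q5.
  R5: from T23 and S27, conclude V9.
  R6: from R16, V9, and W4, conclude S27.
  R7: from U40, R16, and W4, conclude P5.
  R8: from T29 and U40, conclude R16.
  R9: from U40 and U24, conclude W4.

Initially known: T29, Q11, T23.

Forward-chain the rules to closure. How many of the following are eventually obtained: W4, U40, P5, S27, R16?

4

From T23, Q11, and T29, R3 gives U40.
From T29 and U40, R8 gives R16.
From R16 and T29, R1 gives U24.
From U40 and U24, R9 gives W4.
From U40, R16, and W4, R7 gives P5.
W4: reached.
U40: reached.
P5: reached.
S27 would need R16, V9, and W4 (R6), but V9 is never established.
R16: reached.
Reached: W4, U40, P5, and R16 — 4 of the 5.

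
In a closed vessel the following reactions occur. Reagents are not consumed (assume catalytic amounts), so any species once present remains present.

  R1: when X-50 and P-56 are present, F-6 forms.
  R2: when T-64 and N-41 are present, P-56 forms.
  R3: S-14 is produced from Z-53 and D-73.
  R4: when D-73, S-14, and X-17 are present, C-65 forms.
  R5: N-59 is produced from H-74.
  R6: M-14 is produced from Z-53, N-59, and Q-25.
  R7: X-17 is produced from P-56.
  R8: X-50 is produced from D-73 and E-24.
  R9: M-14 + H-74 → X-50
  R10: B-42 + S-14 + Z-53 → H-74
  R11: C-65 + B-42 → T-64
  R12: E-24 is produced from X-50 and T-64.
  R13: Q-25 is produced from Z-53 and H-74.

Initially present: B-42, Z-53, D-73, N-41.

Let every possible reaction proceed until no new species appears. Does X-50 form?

Yes

Z-53 and D-73 present → S-14 forms (R3).
B-42, S-14, and Z-53 present → H-74 forms (R10).
H-74 present → N-59 forms (R5).
Z-53 and H-74 present → Q-25 forms (R13).
Z-53, N-59, and Q-25 present → M-14 forms (R6).
M-14 and H-74 present → X-50 forms (R9).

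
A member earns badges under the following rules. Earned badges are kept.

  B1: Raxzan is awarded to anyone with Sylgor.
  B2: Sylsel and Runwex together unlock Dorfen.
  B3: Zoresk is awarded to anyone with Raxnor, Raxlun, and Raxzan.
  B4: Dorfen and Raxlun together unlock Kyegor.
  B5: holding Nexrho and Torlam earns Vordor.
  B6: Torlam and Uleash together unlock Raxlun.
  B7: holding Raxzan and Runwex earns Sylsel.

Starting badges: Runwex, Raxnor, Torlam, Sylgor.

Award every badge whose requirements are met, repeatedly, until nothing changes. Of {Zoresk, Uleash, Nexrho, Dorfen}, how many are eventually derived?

1

With Sylgor, Raxzan is earned (B1).
With Raxzan and Runwex, Sylsel is earned (B7).
With Sylsel and Runwex, Dorfen is earned (B2).
Zoresk would need Raxnor, Raxlun, and Raxzan (B3), but Raxlun is never earned.
No rule produces Uleash, and it is not given.
No rule produces Nexrho, and it is not given.
Dorfen: reached.
Reached: Dorfen — 1 of the 4.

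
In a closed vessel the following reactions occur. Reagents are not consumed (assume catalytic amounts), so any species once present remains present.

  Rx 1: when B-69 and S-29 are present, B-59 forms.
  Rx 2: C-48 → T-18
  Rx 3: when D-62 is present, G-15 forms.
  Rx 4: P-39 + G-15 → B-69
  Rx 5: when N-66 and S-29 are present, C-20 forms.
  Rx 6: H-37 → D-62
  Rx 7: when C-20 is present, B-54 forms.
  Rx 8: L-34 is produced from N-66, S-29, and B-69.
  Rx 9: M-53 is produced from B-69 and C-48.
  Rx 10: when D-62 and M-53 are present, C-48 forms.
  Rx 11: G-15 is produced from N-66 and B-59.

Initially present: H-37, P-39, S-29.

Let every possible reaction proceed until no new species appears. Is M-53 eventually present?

No

M-53 would need B-69 and C-48 (Rx 9), but C-48 never forms.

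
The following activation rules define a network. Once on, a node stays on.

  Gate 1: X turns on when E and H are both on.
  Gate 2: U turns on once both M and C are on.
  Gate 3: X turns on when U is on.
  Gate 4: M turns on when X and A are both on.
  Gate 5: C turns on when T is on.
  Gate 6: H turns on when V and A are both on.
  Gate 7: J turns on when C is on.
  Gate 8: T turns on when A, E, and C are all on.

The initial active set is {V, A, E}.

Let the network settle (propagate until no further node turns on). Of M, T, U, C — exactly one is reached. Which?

M

Gate 6: V and A on → H on.
Gate 1: E and H on → X on.
X and A are on, so M turns on (Gate 4).
C would need T (Gate 5), but T never turns on. U would need M and C (Gate 2), but C never turns on. T would need A, E, and C (Gate 8), but C never turns on.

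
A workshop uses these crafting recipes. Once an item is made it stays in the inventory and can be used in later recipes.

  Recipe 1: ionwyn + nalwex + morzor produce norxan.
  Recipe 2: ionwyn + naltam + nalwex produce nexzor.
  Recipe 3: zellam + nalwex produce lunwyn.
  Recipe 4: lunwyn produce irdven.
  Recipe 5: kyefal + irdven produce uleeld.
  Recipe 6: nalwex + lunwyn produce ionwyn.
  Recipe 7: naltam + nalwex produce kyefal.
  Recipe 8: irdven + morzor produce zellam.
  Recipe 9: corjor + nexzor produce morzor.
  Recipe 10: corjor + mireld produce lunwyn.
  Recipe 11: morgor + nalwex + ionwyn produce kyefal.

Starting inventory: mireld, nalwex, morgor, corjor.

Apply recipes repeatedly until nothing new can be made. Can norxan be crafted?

No

norxan would need ionwyn, nalwex, and morzor (Recipe 1), but morzor is never obtained.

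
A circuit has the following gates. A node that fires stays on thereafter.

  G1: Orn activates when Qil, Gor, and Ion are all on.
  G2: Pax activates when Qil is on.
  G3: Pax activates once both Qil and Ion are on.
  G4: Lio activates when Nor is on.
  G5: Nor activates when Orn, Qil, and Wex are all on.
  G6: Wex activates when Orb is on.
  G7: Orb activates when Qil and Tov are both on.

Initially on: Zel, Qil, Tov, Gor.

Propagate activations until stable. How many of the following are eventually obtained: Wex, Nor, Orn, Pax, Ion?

2

G2: Qil on → Pax on.
G7: Qil and Tov on → Orb on.
Orb is on, so Wex activates (G6).
Wex: reached.
Nor would need Orn, Qil, and Wex (G5), but Orn never turns on.
Orn would need Qil, Gor, and Ion (G1), but Ion never turns on.
Pax: reached.
No rule produces Ion, and it is not given.
Reached: Wex and Pax — 2 of the 5.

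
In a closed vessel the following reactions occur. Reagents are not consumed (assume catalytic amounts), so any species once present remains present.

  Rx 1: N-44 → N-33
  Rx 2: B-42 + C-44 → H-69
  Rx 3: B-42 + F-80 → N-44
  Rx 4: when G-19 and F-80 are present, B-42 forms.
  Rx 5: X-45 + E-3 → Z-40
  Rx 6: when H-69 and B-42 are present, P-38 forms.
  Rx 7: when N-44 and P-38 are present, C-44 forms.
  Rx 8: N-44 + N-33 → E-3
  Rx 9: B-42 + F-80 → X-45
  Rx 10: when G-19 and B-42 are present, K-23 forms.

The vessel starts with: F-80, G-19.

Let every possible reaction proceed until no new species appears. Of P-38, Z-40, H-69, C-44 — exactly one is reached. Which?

Z-40

G-19 and F-80 present → B-42 forms (Rx 4).
B-42 and F-80 present → X-45 forms (Rx 9).
B-42 and F-80 present → N-44 forms (Rx 3).
N-44 present → N-33 forms (Rx 1).
N-44 and N-33 present → E-3 forms (Rx 8).
X-45 and E-3 present → Z-40 forms (Rx 5).
P-38 would need H-69 and B-42 (Rx 6), but H-69 never forms. H-69 would need B-42 and C-44 (Rx 2), but C-44 never forms. C-44 would need N-44 and P-38 (Rx 7), but P-38 never forms.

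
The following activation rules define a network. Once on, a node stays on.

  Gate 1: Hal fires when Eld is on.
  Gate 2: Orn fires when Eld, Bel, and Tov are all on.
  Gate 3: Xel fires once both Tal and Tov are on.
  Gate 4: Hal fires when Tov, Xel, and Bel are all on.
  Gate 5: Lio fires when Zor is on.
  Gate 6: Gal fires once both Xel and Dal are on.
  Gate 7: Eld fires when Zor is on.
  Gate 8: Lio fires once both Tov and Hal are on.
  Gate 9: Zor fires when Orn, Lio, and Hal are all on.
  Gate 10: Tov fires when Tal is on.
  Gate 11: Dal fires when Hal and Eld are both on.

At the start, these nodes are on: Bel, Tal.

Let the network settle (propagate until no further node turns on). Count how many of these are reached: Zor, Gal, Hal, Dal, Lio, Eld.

2

Tal is on, so Tov fires (Gate 10).
Tal and Tov are on, so Xel fires (Gate 3).
Tov, Xel, and Bel are on, so Hal fires (Gate 4).
Tov and Hal are on, so Lio fires (Gate 8).
Zor would need Orn, Lio, and Hal (Gate 9), but Orn never turns on.
Gal would need Xel and Dal (Gate 6), but Dal never turns on.
Hal: reached.
Dal would need Hal and Eld (Gate 11), but Eld never turns on.
Lio: reached.
Eld would need Zor (Gate 7), but Zor never turns on.
Reached: Hal and Lio — 2 of the 6.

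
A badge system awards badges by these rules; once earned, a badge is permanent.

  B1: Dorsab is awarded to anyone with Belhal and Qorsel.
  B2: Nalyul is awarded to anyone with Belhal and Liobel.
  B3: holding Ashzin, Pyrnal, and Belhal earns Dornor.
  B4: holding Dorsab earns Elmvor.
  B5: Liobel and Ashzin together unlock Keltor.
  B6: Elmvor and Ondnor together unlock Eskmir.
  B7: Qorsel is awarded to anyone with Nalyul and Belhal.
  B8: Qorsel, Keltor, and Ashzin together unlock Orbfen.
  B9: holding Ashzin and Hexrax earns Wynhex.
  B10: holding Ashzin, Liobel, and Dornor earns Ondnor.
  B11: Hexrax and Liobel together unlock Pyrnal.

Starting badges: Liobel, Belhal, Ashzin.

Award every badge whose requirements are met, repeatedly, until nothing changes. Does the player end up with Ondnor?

Ondnor would need Ashzin, Liobel, and Dornor (B10), but Dornor is never earned.

No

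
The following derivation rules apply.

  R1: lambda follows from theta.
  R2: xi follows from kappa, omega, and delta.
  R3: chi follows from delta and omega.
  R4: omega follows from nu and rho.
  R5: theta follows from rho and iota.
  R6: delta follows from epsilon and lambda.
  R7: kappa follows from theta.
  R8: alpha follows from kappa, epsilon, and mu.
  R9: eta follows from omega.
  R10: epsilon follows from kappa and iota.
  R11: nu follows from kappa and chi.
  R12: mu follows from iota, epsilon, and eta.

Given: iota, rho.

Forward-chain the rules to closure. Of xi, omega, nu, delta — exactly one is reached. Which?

delta

From rho and iota, R5 gives theta.
From theta, R7 gives kappa.
From theta, R1 gives lambda.
kappa and iota hold, so epsilon follows (R10).
From epsilon and lambda, R6 gives delta.
omega would need nu and rho (R4), but nu is never established. xi would need kappa, omega, and delta (R2), but omega is never established. nu would need kappa and chi (R11), but chi is never established.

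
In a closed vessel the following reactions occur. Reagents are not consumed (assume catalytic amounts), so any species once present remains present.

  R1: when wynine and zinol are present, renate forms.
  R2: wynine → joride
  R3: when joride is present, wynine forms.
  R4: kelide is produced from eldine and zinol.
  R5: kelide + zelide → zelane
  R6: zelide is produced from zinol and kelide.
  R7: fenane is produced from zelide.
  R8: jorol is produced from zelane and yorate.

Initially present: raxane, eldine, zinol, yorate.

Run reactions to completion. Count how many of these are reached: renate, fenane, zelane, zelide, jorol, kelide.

eldine and zinol present → kelide forms (R4).
zinol and kelide present → zelide forms (R6).
zelide present → fenane forms (R7).
kelide and zelide present → zelane forms (R5).
zelane and yorate present → jorol forms (R8).
renate would need wynine and zinol (R1), but wynine never forms.
fenane: reached.
zelane: reached.
zelide: reached.
jorol: reached.
kelide: reached.
Reached: fenane, zelane, zelide, jorol, and kelide — 5 of the 6.

5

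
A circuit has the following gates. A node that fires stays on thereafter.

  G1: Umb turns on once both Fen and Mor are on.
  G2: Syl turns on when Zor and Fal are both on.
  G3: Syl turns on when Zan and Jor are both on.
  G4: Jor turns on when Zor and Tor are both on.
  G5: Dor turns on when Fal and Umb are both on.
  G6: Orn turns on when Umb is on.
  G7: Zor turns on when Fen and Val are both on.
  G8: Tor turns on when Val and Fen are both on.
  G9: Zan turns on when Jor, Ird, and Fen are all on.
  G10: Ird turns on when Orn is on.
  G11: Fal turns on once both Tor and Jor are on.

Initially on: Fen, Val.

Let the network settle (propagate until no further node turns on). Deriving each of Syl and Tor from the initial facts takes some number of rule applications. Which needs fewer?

Tor: G8: Val and Fen on → Tor on. [1 rule application]
Syl: Fen and Val are on, so Zor turns on (G7). G8: Val and Fen on → Tor on. Zor and Tor are on, so Jor turns on (G4). G11: Tor and Jor on → Fal on. G2: Zor and Fal on → Syl on. [5 rule applications]
Tor needs fewer.

Tor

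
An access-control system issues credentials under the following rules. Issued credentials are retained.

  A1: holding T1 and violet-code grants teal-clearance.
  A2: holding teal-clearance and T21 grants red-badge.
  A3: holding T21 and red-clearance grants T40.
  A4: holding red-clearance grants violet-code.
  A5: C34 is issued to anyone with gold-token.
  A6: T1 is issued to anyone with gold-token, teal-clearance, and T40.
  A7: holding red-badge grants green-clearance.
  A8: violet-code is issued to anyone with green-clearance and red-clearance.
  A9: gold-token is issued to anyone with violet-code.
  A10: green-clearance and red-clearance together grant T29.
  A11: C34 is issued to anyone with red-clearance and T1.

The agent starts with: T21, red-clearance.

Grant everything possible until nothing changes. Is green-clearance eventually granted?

No

green-clearance would need red-badge (A7), but red-badge is never granted.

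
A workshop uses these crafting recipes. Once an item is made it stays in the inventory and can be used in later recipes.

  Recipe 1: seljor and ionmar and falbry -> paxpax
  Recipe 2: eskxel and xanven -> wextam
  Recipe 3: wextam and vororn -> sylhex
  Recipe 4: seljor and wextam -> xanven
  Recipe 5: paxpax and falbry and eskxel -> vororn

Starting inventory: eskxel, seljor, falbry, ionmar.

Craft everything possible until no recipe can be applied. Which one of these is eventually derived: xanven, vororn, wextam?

seljor and ionmar and falbry -> paxpax (Recipe 1).
paxpax and falbry and eskxel -> vororn (Recipe 5).
wextam would need eskxel and xanven (Recipe 2), but xanven is never obtained. xanven would need seljor and wextam (Recipe 4), but wextam is never obtained.

vororn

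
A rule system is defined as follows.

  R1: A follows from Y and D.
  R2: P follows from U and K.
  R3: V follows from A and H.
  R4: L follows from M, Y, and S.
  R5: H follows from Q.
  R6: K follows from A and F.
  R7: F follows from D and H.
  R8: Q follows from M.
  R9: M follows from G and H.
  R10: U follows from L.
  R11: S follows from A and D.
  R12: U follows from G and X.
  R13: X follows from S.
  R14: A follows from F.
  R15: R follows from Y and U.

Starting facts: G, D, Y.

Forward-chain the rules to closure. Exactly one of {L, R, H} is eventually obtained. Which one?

Y and D hold, so A follows (R1).
A and D hold, so S follows (R11).
From S, R13 gives X.
From G and X, R12 gives U.
Y and U hold, so R follows (R15).
L would need M, Y, and S (R4), but M is never established. H would need Q (R5), but Q is never established.

R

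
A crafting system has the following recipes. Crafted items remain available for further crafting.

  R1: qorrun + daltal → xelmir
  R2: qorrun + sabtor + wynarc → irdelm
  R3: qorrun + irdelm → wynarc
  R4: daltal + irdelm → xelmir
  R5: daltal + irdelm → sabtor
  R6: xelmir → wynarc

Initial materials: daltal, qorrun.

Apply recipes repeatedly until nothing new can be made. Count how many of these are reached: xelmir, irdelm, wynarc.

Using R1, qorrun and daltal make xelmir.
xelmir → wynarc (R6).
xelmir: reached.
irdelm would need qorrun, sabtor, and wynarc (R2), but sabtor is never obtained.
wynarc: reached.
Reached: xelmir and wynarc — 2 of the 3.

2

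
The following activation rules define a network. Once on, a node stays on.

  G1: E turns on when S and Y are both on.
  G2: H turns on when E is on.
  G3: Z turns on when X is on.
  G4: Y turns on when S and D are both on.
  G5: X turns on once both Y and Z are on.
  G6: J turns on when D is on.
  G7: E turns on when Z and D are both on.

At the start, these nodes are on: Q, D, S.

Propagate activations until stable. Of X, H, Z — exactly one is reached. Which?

S and D are on, so Y turns on (G4).
S and Y are on, so E turns on (G1).
G2: E on → H on.
Z would need X (G3), but X never turns on. X would need Y and Z (G5), but Z never turns on.

H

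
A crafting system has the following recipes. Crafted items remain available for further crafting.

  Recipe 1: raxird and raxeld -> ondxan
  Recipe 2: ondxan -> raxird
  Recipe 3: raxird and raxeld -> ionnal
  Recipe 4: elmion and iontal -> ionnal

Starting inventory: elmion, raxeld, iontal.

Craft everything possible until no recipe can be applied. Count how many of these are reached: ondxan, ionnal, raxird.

Using Recipe 4, elmion and iontal make ionnal.
ondxan would need raxird and raxeld (Recipe 1), but raxird is never obtained.
ionnal: reached.
raxird would need ondxan (Recipe 2), but ondxan is never obtained.
Reached: ionnal — 1 of the 3.

1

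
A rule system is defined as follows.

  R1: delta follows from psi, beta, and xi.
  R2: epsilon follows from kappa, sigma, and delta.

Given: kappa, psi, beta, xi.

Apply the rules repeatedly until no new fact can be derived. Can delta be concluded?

psi, beta, and xi hold, so delta follows (R1).

Yes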